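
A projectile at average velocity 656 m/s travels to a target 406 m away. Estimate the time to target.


t = d/v = 406/656 = 0.6189 s

0.6189 s


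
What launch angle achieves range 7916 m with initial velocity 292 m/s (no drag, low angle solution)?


sin(2*theta) = R*g/v0^2 = 7916*9.81/292^2 = 0.910771, theta = arcsin(0.910771)/2 = 32.81°

32.81 degrees


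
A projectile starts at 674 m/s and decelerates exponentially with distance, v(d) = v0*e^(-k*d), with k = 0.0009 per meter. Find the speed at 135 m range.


v = v0*exp(-k*d) = 674*exp(-0.0009*135) = 596.9 m/s

596.9 m/s


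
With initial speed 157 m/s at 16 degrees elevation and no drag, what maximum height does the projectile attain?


H = (v0*sin(theta))^2 / (2g) = (157*sin(16°))^2 / (2*9.81) = 95.45 m

95.45 m


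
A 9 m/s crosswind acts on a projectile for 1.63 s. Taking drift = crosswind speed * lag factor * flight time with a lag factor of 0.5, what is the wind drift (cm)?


drift = v_wind * lag * t = 9 * 0.5 * 1.63 = 7.335 m ≈ 733.5 cm

733.5 cm


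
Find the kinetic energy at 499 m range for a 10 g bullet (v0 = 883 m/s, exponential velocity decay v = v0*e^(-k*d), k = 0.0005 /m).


v = v0*exp(-k*d) = 883*exp(-0.0005*499) = 688.025 m/s
E = 0.5*m*v^2 = 0.5*0.01*688.025^2 = 2367 J

2367 J


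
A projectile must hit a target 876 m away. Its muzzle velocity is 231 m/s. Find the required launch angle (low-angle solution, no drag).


sin(2*theta) = R*g/v0^2 = 876*9.81/231^2 = 0.161046, theta = arcsin(0.161046)/2 = 4.634°

4.634 degrees


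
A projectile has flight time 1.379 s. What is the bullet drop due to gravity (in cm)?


drop = 0.5*g*t^2 = 0.5*9.81*1.379^2 = 9.32755 m ≈ 932.8 cm

932.8 cm


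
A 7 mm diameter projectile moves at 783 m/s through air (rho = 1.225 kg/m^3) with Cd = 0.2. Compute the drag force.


A = pi*(d/2)^2 = pi*(7/2000)^2 = 3.84845e-05 m^2
Fd = 0.5*Cd*rho*A*v^2 = 0.5*0.2*1.225*3.84845e-05*783^2 = 2.89 N

2.89 N


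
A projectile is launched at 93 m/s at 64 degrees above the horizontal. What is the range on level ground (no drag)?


R = v0^2 * sin(2*theta) / g = 93^2 * sin(2*64°) / 9.81 = 694.8 m

694.8 m


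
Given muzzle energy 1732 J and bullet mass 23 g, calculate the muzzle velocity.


v = sqrt(2*E/m) = sqrt(2*1732/0.023) = 388.1 m/s

388.1 m/s


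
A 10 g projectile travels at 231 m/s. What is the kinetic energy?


E = 0.5*m*v^2 = 0.5*0.01*231^2 = 266.8 J

266.8 J


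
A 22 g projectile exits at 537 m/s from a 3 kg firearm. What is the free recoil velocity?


v_recoil = m_p * v_p / m_gun = 0.022 * 537 / 3 = 3.938 m/s

3.938 m/s


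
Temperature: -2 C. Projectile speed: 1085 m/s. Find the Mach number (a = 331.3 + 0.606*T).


a = 331.3 + 0.606*(-2) = 330.088 m/s
M = v/a = 1085/330.088 = 3.287

3.287


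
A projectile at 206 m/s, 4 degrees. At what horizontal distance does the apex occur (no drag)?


R = v0^2*sin(2*theta)/g = 206^2*sin(2*4°)/9.81 = 602.034 m
apex_dist = R/2 = 602.034/2 = 301 m

301 m


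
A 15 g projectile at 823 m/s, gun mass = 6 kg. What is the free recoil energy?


v_r = m_p*v_p/m_gun = 0.015*823/6 = 2.0575 m/s, E_r = 0.5*m_gun*v_r^2 = 0.5*6*2.0575^2 = 12.7 J

12.7 J


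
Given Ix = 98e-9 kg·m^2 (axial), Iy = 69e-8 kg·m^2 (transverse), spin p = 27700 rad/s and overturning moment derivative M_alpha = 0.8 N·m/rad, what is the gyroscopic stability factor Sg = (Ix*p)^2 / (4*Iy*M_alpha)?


Sg = Ix^2 * p^2 / (4 * Iy * M_alpha) = (98e-9)^2 * 27700^2 / (4 * 69e-8 * 0.8) = 3.337

3.337


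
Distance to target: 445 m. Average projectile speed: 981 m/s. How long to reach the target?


t = d/v = 445/981 = 0.4536 s

0.4536 s


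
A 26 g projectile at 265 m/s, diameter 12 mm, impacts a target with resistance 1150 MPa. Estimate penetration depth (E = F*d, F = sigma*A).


A = pi*(d/2)^2 = pi*(12/2)^2 = 113.097 mm^2
E = 0.5*m*v^2 = 0.5*0.026*265^2 = 912.925 J
depth = E/(sigma*A) = 912.925 J / (1150 MPa * 113.097 mm^2) = 912.925/(1150 * 113.097) m = 0.00701916 m ≈ 7.019 mm

7.019 mm


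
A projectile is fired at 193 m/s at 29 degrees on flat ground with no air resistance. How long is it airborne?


T = 2*v0*sin(theta)/g = 2*193*sin(29°)/9.81 = 19.08 s

19.08 s


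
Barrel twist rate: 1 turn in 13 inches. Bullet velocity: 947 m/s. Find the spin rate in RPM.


twist_m = 13*0.0254 = 0.3302 m
spin = v/twist = 947/0.3302 = 2867.959 rev/s
RPM = spin*60 = 2867.959*60 ≈ 172078 RPM

172078 RPM


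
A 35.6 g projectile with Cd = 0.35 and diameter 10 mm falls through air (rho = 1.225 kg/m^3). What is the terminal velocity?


A = pi*(d/2)^2 = pi*(10/2000)^2 = 7.85398e-05 m^2
vt = sqrt(2mg/(Cd*rho*A)) = sqrt(2*0.0356*9.81/(0.35 * 1.225 * 7.85398e-05)) = 144 m/s

144 m/s


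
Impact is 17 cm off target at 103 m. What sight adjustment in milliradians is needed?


1 mrad subtends 1 cm per 10 m of range, so adj = error_cm / (dist_m / 10) = 17 / (103/10) = 1.65 mrad

1.65 mrad


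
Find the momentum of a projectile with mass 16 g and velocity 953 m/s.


p = m*v = 0.016*953 = 15.25 kg·m/s

15.25 kg·m/s


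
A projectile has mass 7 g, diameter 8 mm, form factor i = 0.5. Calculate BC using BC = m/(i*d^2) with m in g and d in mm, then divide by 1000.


BC = m/(i*d^2*1000) = 7/(0.5 * 8^2 * 1000) = 0.0002188

0.0002188


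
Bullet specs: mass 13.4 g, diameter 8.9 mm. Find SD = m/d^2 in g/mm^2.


SD = m/d^2 = 13.4/8.9^2 = 0.1692 g/mm^2

0.1692 g/mm^2


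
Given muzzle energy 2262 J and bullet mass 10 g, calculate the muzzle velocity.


v = sqrt(2*E/m) = sqrt(2*2262/0.01) = 672.6 m/s

672.6 m/s


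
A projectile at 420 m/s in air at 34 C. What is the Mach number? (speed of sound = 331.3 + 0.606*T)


a = 331.3 + 0.606*(34) = 351.904 m/s
M = v/a = 420/351.904 = 1.194

1.194


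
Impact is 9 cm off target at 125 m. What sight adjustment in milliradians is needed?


1 mrad subtends 1 cm per 10 m of range, so adj = error_cm / (dist_m / 10) = 9 / (125/10) = 0.72 mrad

0.72 mrad


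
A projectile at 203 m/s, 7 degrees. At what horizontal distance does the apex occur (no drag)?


R = v0^2*sin(2*theta)/g = 203^2*sin(2*7°)/9.81 = 1016.24 m
apex_dist = R/2 = 1016.24/2 = 508.1 m

508.1 m


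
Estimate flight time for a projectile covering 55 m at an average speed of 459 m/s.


t = d/v = 55/459 = 0.1198 s

0.1198 s


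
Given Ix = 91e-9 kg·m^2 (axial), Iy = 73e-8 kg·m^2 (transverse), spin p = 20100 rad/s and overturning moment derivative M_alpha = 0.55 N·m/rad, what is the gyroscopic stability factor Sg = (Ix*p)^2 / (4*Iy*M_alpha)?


Sg = Ix^2 * p^2 / (4 * Iy * M_alpha) = (91e-9)^2 * 20100^2 / (4 * 73e-8 * 0.55) = 2.083

2.083


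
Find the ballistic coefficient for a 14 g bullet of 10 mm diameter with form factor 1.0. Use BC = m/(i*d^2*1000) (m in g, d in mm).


BC = m/(i*d^2*1000) = 14/(1.0 * 10^2 * 1000) = 0.00014

0.00014


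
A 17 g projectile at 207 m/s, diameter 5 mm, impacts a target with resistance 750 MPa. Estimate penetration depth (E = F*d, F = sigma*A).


A = pi*(d/2)^2 = pi*(5/2)^2 = 19.635 mm^2
E = 0.5*m*v^2 = 0.5*0.017*207^2 = 364.217 J
depth = E/(sigma*A) = 364.217 J / (750 MPa * 19.635 mm^2) = 364.217/(750 * 19.635) m = 0.0247325 m ≈ 24.73 mm

24.73 mm


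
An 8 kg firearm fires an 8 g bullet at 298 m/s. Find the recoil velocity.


v_recoil = m_p * v_p / m_gun = 0.008 * 298 / 8 = 0.298 m/s

0.298 m/s


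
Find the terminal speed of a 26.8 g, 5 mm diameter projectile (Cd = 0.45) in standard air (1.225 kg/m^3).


A = pi*(d/2)^2 = pi*(5/2000)^2 = 1.96350e-05 m^2
vt = sqrt(2mg/(Cd*rho*A)) = sqrt(2*0.0268*9.81/(0.45 * 1.225 * 1.96350e-05)) = 220.4 m/s

220.4 m/s


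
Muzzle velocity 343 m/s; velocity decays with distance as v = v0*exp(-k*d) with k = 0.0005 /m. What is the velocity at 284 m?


v = v0*exp(-k*d) = 343*exp(-0.0005*284) = 297.6 m/s

297.6 m/s


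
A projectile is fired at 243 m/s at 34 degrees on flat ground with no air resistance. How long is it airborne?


T = 2*v0*sin(theta)/g = 2*243*sin(34°)/9.81 = 27.7 s

27.7 s


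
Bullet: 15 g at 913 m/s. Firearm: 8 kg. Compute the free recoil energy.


v_r = m_p*v_p/m_gun = 0.015*913/8 = 1.71188 m/s, E_r = 0.5*m_gun*v_r^2 = 0.5*8*1.71188^2 = 11.72 J

11.72 J


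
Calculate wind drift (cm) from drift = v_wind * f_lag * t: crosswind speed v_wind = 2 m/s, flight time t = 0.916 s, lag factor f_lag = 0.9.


drift = v_wind * lag * t = 2 * 0.9 * 0.916 = 1.6488 m ≈ 164.9 cm

164.9 cm


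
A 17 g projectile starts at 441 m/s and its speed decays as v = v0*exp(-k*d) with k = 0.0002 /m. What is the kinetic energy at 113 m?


v = v0*exp(-k*d) = 441*exp(-0.0002*113) = 431.145 m/s
E = 0.5*m*v^2 = 0.5*0.017*431.145^2 = 1580 J

1580 J


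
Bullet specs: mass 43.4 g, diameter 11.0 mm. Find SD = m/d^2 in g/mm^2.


SD = m/d^2 = 43.4/11.0^2 = 0.3587 g/mm^2

0.3587 g/mm^2


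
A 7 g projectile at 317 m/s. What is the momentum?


p = m*v = 0.007*317 = 2.219 kg·m/s

2.219 kg·m/s


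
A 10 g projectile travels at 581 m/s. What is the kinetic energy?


E = 0.5*m*v^2 = 0.5*0.01*581^2 = 1688 J

1688 J


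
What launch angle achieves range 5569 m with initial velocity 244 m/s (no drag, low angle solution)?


sin(2*theta) = R*g/v0^2 = 5569*9.81/244^2 = 0.917628, theta = arcsin(0.917628)/2 = 33.29°

33.29 degrees


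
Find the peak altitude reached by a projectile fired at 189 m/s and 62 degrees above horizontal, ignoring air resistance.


H = (v0*sin(theta))^2 / (2g) = (189*sin(62°))^2 / (2*9.81) = 1419 m

1419 m


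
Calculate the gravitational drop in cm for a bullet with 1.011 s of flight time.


drop = 0.5*g*t^2 = 0.5*9.81*1.011^2 = 5.0135 m ≈ 501.4 cm

501.4 cm


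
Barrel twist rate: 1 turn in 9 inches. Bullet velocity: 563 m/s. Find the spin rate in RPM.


twist_m = 9*0.0254 = 0.2286 m
spin = v/twist = 563/0.2286 = 2462.817 rev/s
RPM = spin*60 = 2462.817*60 ≈ 147769 RPM

147769 RPM


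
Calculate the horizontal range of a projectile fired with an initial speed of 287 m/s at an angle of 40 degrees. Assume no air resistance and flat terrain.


R = v0^2 * sin(2*theta) / g = 287^2 * sin(2*40°) / 9.81 = 8269 m

8269 m


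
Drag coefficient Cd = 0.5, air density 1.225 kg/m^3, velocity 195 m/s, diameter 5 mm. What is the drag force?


A = pi*(d/2)^2 = pi*(5/2000)^2 = 1.96350e-05 m^2
Fd = 0.5*Cd*rho*A*v^2 = 0.5*0.5*1.225*1.96350e-05*195^2 = 0.2287 N

0.2287 N


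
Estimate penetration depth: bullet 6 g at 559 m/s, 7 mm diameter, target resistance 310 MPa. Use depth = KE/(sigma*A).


A = pi*(d/2)^2 = pi*(7/2)^2 = 38.4845 mm^2
E = 0.5*m*v^2 = 0.5*0.006*559^2 = 937.443 J
depth = E/(sigma*A) = 937.443 J / (310 MPa * 38.4845 mm^2) = 937.443/(310 * 38.4845) m = 0.0785773 m ≈ 78.58 mm

78.58 mm


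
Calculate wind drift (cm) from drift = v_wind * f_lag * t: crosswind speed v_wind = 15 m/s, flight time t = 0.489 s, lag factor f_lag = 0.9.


drift = v_wind * lag * t = 15 * 0.9 * 0.489 = 6.6015 m ≈ 660.1 cm

660.1 cm


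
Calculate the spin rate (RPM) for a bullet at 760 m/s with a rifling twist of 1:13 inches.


twist_m = 13*0.0254 = 0.3302 m
spin = v/twist = 760/0.3302 = 2301.635 rev/s
RPM = spin*60 = 2301.635*60 ≈ 138098 RPM

138098 RPM


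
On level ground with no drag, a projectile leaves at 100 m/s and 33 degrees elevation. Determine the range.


R = v0^2 * sin(2*theta) / g = 100^2 * sin(2*33°) / 9.81 = 931.2 m

931.2 m


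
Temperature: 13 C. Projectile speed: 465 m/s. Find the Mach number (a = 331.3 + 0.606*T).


a = 331.3 + 0.606*(13) = 339.178 m/s
M = v/a = 465/339.178 = 1.371

1.371


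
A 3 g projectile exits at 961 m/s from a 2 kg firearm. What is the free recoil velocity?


v_recoil = m_p * v_p / m_gun = 0.003 * 961 / 2 = 1.442 m/s

1.442 m/s


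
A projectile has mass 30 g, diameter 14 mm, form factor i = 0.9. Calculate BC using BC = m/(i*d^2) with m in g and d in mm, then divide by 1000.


BC = m/(i*d^2*1000) = 30/(0.9 * 14^2 * 1000) = 0.0001701

0.0001701


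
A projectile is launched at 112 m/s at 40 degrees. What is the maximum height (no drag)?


H = (v0*sin(theta))^2 / (2g) = (112*sin(40°))^2 / (2*9.81) = 264.2 m

264.2 m


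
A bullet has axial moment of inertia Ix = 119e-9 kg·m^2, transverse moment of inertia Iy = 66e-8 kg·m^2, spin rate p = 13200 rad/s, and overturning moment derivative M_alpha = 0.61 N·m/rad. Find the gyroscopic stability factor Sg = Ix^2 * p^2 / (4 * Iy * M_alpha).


Sg = Ix^2 * p^2 / (4 * Iy * M_alpha) = (119e-9)^2 * 13200^2 / (4 * 66e-8 * 0.61) = 1.532

1.532


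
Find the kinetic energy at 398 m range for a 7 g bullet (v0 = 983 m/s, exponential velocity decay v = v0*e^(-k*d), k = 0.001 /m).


v = v0*exp(-k*d) = 983*exp(-0.001*398) = 660.244 m/s
E = 0.5*m*v^2 = 0.5*0.007*660.244^2 = 1526 J

1526 J


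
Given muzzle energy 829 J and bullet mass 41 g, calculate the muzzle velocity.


v = sqrt(2*E/m) = sqrt(2*829/0.041) = 201.1 m/s

201.1 m/s


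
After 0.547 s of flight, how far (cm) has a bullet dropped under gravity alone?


drop = 0.5*g*t^2 = 0.5*9.81*0.547^2 = 1.46762 m ≈ 146.8 cm

146.8 cm


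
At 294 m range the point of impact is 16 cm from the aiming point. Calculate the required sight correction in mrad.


1 mrad subtends 1 cm per 10 m of range, so adj = error_cm / (dist_m / 10) = 16 / (294/10) = 0.5442 mrad

0.5442 mrad


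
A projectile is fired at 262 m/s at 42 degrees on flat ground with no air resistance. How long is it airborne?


T = 2*v0*sin(theta)/g = 2*262*sin(42°)/9.81 = 35.74 s

35.74 s


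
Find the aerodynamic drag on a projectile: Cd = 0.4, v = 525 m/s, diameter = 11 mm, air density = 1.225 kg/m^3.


A = pi*(d/2)^2 = pi*(11/2000)^2 = 9.50332e-05 m^2
Fd = 0.5*Cd*rho*A*v^2 = 0.5*0.4*1.225*9.50332e-05*525^2 = 6.417 N

6.417 N


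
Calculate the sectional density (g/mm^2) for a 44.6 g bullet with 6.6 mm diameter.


SD = m/d^2 = 44.6/6.6^2 = 1.024 g/mm^2

1.024 g/mm^2


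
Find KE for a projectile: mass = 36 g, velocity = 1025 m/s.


E = 0.5*m*v^2 = 0.5*0.036*1025^2 = 18911 J

18911 J


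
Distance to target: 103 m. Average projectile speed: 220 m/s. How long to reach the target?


t = d/v = 103/220 = 0.4682 s

0.4682 s


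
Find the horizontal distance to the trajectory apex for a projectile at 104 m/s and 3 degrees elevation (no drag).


R = v0^2*sin(2*theta)/g = 104^2*sin(2*3°)/9.81 = 115.248 m
apex_dist = R/2 = 115.248/2 = 57.62 m

57.62 m


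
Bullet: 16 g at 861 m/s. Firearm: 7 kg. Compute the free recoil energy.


v_r = m_p*v_p/m_gun = 0.016*861/7 = 1.968 m/s, E_r = 0.5*m_gun*v_r^2 = 0.5*7*1.968^2 = 13.56 J

13.56 J


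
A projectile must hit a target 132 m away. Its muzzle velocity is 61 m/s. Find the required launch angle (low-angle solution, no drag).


sin(2*theta) = R*g/v0^2 = 132*9.81/61^2 = 0.348003, theta = arcsin(0.348003)/2 = 10.18°

10.18 degrees


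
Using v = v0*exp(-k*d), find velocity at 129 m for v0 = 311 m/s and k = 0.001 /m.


v = v0*exp(-k*d) = 311*exp(-0.001*129) = 273.4 m/s

273.4 m/s


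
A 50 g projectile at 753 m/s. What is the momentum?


p = m*v = 0.05*753 = 37.65 kg·m/s

37.65 kg·m/s


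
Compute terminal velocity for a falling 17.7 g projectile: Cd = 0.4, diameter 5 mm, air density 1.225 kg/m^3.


A = pi*(d/2)^2 = pi*(5/2000)^2 = 1.96350e-05 m^2
vt = sqrt(2mg/(Cd*rho*A)) = sqrt(2*0.0177*9.81/(0.4 * 1.225 * 1.96350e-05)) = 190 m/s

190 m/s


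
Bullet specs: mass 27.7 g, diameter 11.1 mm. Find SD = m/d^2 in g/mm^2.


SD = m/d^2 = 27.7/11.1^2 = 0.2248 g/mm^2

0.2248 g/mm^2


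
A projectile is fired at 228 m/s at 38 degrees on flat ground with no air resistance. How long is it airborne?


T = 2*v0*sin(theta)/g = 2*228*sin(38°)/9.81 = 28.62 s

28.62 s


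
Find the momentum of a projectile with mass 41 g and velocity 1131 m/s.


p = m*v = 0.041*1131 = 46.37 kg·m/s

46.37 kg·m/s


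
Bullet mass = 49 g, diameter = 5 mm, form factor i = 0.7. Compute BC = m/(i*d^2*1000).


BC = m/(i*d^2*1000) = 49/(0.7 * 5^2 * 1000) = 0.0028

0.0028


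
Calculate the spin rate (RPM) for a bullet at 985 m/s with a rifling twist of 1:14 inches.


twist_m = 14*0.0254 = 0.3556 m
spin = v/twist = 985/0.3556 = 2769.966 rev/s
RPM = spin*60 = 2769.966*60 ≈ 166198 RPM

166198 RPM


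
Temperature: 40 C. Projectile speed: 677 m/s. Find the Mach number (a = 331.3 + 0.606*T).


a = 331.3 + 0.606*(40) = 355.54 m/s
M = v/a = 677/355.54 = 1.904

1.904


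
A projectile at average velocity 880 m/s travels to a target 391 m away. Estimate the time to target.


t = d/v = 391/880 = 0.4443 s

0.4443 s


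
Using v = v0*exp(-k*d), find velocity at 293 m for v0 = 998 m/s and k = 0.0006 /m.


v = v0*exp(-k*d) = 998*exp(-0.0006*293) = 837.1 m/s

837.1 m/s


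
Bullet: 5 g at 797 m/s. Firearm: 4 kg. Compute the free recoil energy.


v_r = m_p*v_p/m_gun = 0.005*797/4 = 0.99625 m/s, E_r = 0.5*m_gun*v_r^2 = 0.5*4*0.99625^2 = 1.985 J

1.985 J


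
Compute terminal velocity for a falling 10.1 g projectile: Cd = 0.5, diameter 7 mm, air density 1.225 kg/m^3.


A = pi*(d/2)^2 = pi*(7/2000)^2 = 3.84845e-05 m^2
vt = sqrt(2mg/(Cd*rho*A)) = sqrt(2*0.0101*9.81/(0.5 * 1.225 * 3.84845e-05)) = 91.69 m/s

91.69 m/s


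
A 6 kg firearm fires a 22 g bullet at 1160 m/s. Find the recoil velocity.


v_recoil = m_p * v_p / m_gun = 0.022 * 1160 / 6 = 4.253 m/s

4.253 m/s


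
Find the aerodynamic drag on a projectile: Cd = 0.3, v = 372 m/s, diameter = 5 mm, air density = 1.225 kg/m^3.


A = pi*(d/2)^2 = pi*(5/2000)^2 = 1.96350e-05 m^2
Fd = 0.5*Cd*rho*A*v^2 = 0.5*0.3*1.225*1.96350e-05*372^2 = 0.4993 N

0.4993 N


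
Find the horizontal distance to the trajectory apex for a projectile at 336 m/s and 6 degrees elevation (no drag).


R = v0^2*sin(2*theta)/g = 336^2*sin(2*6°)/9.81 = 2392.7 m
apex_dist = R/2 = 2392.7/2 = 1196 m

1196 m


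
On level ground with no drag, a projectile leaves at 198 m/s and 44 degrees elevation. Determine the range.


R = v0^2 * sin(2*theta) / g = 198^2 * sin(2*44°) / 9.81 = 3994 m

3994 m


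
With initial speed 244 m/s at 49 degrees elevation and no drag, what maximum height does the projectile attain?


H = (v0*sin(theta))^2 / (2g) = (244*sin(49°))^2 / (2*9.81) = 1728 m

1728 m


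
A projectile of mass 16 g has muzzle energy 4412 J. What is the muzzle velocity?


v = sqrt(2*E/m) = sqrt(2*4412/0.016) = 742.6 m/s

742.6 m/s


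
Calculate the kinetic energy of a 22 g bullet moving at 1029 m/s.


E = 0.5*m*v^2 = 0.5*0.022*1029^2 = 11647 J

11647 J


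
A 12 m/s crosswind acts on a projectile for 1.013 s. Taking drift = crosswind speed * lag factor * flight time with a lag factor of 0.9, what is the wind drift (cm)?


drift = v_wind * lag * t = 12 * 0.9 * 1.013 = 10.9404 m ≈ 1094 cm

1094 cm


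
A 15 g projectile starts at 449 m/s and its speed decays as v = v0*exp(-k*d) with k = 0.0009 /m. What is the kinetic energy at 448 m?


v = v0*exp(-k*d) = 449*exp(-0.0009*448) = 300.012 m/s
E = 0.5*m*v^2 = 0.5*0.015*300.012^2 = 675.1 J

675.1 J


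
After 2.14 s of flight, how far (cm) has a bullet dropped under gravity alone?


drop = 0.5*g*t^2 = 0.5*9.81*2.14^2 = 22.4629 m ≈ 2246 cm

2246 cm


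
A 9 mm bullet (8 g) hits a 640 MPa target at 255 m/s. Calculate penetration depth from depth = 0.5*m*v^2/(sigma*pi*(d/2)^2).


A = pi*(d/2)^2 = pi*(9/2)^2 = 63.6173 mm^2
E = 0.5*m*v^2 = 0.5*0.008*255^2 = 260.1 J
depth = E/(sigma*A) = 260.1 J / (640 MPa * 63.6173 mm^2) = 260.1/(640 * 63.6173) m = 0.0063883 m ≈ 6.388 mm

6.388 mm


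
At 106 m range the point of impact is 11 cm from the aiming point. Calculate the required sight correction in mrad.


1 mrad subtends 1 cm per 10 m of range, so adj = error_cm / (dist_m / 10) = 11 / (106/10) = 1.038 mrad

1.038 mrad


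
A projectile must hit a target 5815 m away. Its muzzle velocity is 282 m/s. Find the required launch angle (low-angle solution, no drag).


sin(2*theta) = R*g/v0^2 = 5815*9.81/282^2 = 0.717333, theta = arcsin(0.717333)/2 = 22.92°

22.92 degrees


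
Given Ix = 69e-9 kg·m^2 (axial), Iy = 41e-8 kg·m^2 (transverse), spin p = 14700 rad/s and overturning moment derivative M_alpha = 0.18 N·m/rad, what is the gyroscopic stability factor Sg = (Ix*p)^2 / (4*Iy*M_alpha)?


Sg = Ix^2 * p^2 / (4 * Iy * M_alpha) = (69e-9)^2 * 14700^2 / (4 * 41e-8 * 0.18) = 3.485

3.485


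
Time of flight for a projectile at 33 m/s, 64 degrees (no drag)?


T = 2*v0*sin(theta)/g = 2*33*sin(64°)/9.81 = 6.047 s

6.047 s


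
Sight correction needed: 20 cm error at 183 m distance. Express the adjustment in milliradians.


1 mrad subtends 1 cm per 10 m of range, so adj = error_cm / (dist_m / 10) = 20 / (183/10) = 1.093 mrad

1.093 mrad


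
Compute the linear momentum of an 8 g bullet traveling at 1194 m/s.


p = m*v = 0.008*1194 = 9.552 kg·m/s

9.552 kg·m/s


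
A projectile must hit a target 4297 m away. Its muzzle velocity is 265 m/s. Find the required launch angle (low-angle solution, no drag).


sin(2*theta) = R*g/v0^2 = 4297*9.81/265^2 = 0.600264, theta = arcsin(0.600264)/2 = 18.44°

18.44 degrees


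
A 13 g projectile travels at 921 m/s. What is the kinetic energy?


E = 0.5*m*v^2 = 0.5*0.013*921^2 = 5514 J

5514 J


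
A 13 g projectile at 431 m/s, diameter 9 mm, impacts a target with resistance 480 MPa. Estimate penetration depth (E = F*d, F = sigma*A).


A = pi*(d/2)^2 = pi*(9/2)^2 = 63.6173 mm^2
E = 0.5*m*v^2 = 0.5*0.013*431^2 = 1207.45 J
depth = E/(sigma*A) = 1207.45 J / (480 MPa * 63.6173 mm^2) = 1207.45/(480 * 63.6173) m = 0.0395414 m ≈ 39.54 mm

39.54 mm


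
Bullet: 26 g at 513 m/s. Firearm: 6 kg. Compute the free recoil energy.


v_r = m_p*v_p/m_gun = 0.026*513/6 = 2.223 m/s, E_r = 0.5*m_gun*v_r^2 = 0.5*6*2.223^2 = 14.83 J

14.83 J


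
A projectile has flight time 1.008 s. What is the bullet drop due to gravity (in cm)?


drop = 0.5*g*t^2 = 0.5*9.81*1.008^2 = 4.98379 m ≈ 498.4 cm

498.4 cm


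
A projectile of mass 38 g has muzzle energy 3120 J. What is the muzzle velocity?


v = sqrt(2*E/m) = sqrt(2*3120/0.038) = 405.2 m/s

405.2 m/s


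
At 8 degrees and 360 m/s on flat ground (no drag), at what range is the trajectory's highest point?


R = v0^2*sin(2*theta)/g = 360^2*sin(2*8°)/9.81 = 3641.45 m
apex_dist = R/2 = 3641.45/2 = 1821 m

1821 m


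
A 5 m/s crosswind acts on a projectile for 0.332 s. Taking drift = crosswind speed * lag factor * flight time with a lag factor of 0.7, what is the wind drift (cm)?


drift = v_wind * lag * t = 5 * 0.7 * 0.332 = 1.162 m ≈ 116.2 cm

116.2 cm


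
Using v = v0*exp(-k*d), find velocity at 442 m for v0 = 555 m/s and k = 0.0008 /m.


v = v0*exp(-k*d) = 555*exp(-0.0008*442) = 389.7 m/s

389.7 m/s


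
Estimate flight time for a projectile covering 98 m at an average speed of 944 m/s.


t = d/v = 98/944 = 0.1038 s

0.1038 s


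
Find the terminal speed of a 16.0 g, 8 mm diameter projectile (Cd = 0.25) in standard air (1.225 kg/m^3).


A = pi*(d/2)^2 = pi*(8/2000)^2 = 5.02655e-05 m^2
vt = sqrt(2mg/(Cd*rho*A)) = sqrt(2*0.016*9.81/(0.25 * 1.225 * 5.02655e-05)) = 142.8 m/s

142.8 m/s


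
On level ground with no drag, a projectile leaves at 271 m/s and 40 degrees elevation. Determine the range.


R = v0^2 * sin(2*theta) / g = 271^2 * sin(2*40°) / 9.81 = 7373 m

7373 m


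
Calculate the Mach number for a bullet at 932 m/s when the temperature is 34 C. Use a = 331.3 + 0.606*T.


a = 331.3 + 0.606*(34) = 351.904 m/s
M = v/a = 932/351.904 = 2.648

2.648


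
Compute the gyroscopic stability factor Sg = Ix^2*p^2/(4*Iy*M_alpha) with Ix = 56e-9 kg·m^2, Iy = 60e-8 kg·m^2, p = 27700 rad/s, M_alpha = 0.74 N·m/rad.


Sg = Ix^2 * p^2 / (4 * Iy * M_alpha) = (56e-9)^2 * 27700^2 / (4 * 60e-8 * 0.74) = 1.355

1.355


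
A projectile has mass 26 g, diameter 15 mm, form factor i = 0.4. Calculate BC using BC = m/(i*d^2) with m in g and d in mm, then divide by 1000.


BC = m/(i*d^2*1000) = 26/(0.4 * 15^2 * 1000) = 0.0002889

0.0002889


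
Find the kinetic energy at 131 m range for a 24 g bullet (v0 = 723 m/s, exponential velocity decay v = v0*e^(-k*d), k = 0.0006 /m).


v = v0*exp(-k*d) = 723*exp(-0.0006*131) = 668.348 m/s
E = 0.5*m*v^2 = 0.5*0.024*668.348^2 = 5360 J

5360 J


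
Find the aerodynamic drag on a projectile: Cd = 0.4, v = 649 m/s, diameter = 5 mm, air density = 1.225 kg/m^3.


A = pi*(d/2)^2 = pi*(5/2000)^2 = 1.96350e-05 m^2
Fd = 0.5*Cd*rho*A*v^2 = 0.5*0.4*1.225*1.96350e-05*649^2 = 2.026 N

2.026 N


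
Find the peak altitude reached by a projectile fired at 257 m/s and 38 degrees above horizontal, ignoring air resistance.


H = (v0*sin(theta))^2 / (2g) = (257*sin(38°))^2 / (2*9.81) = 1276 m

1276 m


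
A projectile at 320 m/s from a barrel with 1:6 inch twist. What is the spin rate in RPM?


twist_m = 6*0.0254 = 0.1524 m
spin = v/twist = 320/0.1524 = 2099.738 rev/s
RPM = spin*60 = 2099.738*60 ≈ 125984 RPM

125984 RPM


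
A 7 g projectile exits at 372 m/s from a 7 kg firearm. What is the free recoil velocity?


v_recoil = m_p * v_p / m_gun = 0.007 * 372 / 7 = 0.372 m/s

0.372 m/s


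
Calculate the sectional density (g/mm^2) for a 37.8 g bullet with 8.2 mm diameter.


SD = m/d^2 = 37.8/8.2^2 = 0.5622 g/mm^2

0.5622 g/mm^2


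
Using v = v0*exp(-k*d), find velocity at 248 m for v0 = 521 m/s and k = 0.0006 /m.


v = v0*exp(-k*d) = 521*exp(-0.0006*248) = 449 m/s

449 m/s


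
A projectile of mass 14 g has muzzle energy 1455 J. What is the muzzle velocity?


v = sqrt(2*E/m) = sqrt(2*1455/0.014) = 455.9 m/s

455.9 m/s


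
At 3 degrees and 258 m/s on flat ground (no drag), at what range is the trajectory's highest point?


R = v0^2*sin(2*theta)/g = 258^2*sin(2*3°)/9.81 = 709.259 m
apex_dist = R/2 = 709.259/2 = 354.6 m

354.6 m


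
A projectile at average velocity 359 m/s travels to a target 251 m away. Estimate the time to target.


t = d/v = 251/359 = 0.6992 s

0.6992 s


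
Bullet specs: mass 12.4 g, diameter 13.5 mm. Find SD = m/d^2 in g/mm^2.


SD = m/d^2 = 12.4/13.5^2 = 0.06804 g/mm^2

0.06804 g/mm^2


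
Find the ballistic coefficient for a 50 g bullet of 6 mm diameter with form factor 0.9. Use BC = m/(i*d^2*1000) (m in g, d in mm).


BC = m/(i*d^2*1000) = 50/(0.9 * 6^2 * 1000) = 0.001543

0.001543


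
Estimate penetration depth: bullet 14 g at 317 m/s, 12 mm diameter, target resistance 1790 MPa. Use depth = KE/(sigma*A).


A = pi*(d/2)^2 = pi*(12/2)^2 = 113.097 mm^2
E = 0.5*m*v^2 = 0.5*0.014*317^2 = 703.423 J
depth = E/(sigma*A) = 703.423 J / (1790 MPa * 113.097 mm^2) = 703.423/(1790 * 113.097) m = 0.00347465 m ≈ 3.475 mm

3.475 mm


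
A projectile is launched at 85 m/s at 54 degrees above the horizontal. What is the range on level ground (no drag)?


R = v0^2 * sin(2*theta) / g = 85^2 * sin(2*54°) / 9.81 = 700.4 m

700.4 m


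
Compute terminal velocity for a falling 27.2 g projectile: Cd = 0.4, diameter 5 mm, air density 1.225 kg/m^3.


A = pi*(d/2)^2 = pi*(5/2000)^2 = 1.96350e-05 m^2
vt = sqrt(2mg/(Cd*rho*A)) = sqrt(2*0.0272*9.81/(0.4 * 1.225 * 1.96350e-05)) = 235.5 m/s

235.5 m/s


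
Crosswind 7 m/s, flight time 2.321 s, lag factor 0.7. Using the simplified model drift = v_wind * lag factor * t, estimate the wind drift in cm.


drift = v_wind * lag * t = 7 * 0.7 * 2.321 = 11.3729 m ≈ 1137 cm

1137 cm


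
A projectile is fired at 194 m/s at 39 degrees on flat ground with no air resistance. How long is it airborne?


T = 2*v0*sin(theta)/g = 2*194*sin(39°)/9.81 = 24.89 s

24.89 s


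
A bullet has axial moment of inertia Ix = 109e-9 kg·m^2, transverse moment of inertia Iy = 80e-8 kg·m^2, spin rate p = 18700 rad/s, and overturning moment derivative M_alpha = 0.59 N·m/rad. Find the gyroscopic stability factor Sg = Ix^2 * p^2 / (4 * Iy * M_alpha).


Sg = Ix^2 * p^2 / (4 * Iy * M_alpha) = (109e-9)^2 * 18700^2 / (4 * 80e-8 * 0.59) = 2.201

2.201


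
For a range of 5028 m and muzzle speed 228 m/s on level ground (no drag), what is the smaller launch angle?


sin(2*theta) = R*g/v0^2 = 5028*9.81/228^2 = 0.948843, theta = arcsin(0.948843)/2 = 35.8°

35.8 degrees


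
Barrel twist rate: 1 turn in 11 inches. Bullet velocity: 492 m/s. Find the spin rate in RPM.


twist_m = 11*0.0254 = 0.2794 m
spin = v/twist = 492/0.2794 = 1760.916 rev/s
RPM = spin*60 = 1760.916*60 ≈ 105655 RPM

105655 RPM


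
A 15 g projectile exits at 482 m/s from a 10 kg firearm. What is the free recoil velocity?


v_recoil = m_p * v_p / m_gun = 0.015 * 482 / 10 = 0.723 m/s

0.723 m/s


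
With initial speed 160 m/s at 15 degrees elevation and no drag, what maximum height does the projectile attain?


H = (v0*sin(theta))^2 / (2g) = (160*sin(15°))^2 / (2*9.81) = 87.4 m

87.4 m


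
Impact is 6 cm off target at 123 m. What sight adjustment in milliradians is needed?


1 mrad subtends 1 cm per 10 m of range, so adj = error_cm / (dist_m / 10) = 6 / (123/10) = 0.4878 mrad

0.4878 mrad


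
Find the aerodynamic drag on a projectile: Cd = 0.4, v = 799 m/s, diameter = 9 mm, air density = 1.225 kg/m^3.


A = pi*(d/2)^2 = pi*(9/2000)^2 = 6.36173e-05 m^2
Fd = 0.5*Cd*rho*A*v^2 = 0.5*0.4*1.225*6.36173e-05*799^2 = 9.95 N

9.95 N


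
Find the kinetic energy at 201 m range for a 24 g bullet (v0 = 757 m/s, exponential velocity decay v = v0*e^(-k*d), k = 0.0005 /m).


v = v0*exp(-k*d) = 757*exp(-0.0005*201) = 684.62 m/s
E = 0.5*m*v^2 = 0.5*0.024*684.62^2 = 5624 J

5624 J


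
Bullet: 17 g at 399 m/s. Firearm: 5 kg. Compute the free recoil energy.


v_r = m_p*v_p/m_gun = 0.017*399/5 = 1.3566 m/s, E_r = 0.5*m_gun*v_r^2 = 0.5*5*1.3566^2 = 4.601 J

4.601 J


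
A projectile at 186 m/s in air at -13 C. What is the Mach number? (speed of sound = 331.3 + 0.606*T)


a = 331.3 + 0.606*(-13) = 323.422 m/s
M = v/a = 186/323.422 = 0.5751

0.5751


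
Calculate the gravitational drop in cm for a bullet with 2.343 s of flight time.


drop = 0.5*g*t^2 = 0.5*9.81*2.343^2 = 26.9267 m ≈ 2693 cm

2693 cm


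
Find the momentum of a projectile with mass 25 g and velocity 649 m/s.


p = m*v = 0.025*649 = 16.23 kg·m/s

16.23 kg·m/s


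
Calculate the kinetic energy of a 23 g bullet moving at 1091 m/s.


E = 0.5*m*v^2 = 0.5*0.023*1091^2 = 13688 J

13688 J


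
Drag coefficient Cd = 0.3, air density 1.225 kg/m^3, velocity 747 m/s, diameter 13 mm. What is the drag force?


A = pi*(d/2)^2 = pi*(13/2000)^2 = 1.32732e-04 m^2
Fd = 0.5*Cd*rho*A*v^2 = 0.5*0.3*1.225*1.32732e-04*747^2 = 13.61 N

13.61 N


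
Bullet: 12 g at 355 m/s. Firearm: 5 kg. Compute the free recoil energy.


v_r = m_p*v_p/m_gun = 0.012*355/5 = 0.852 m/s, E_r = 0.5*m_gun*v_r^2 = 0.5*5*0.852^2 = 1.815 J

1.815 J


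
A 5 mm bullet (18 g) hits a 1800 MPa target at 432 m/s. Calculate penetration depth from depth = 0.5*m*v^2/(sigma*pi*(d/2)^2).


A = pi*(d/2)^2 = pi*(5/2)^2 = 19.635 mm^2
E = 0.5*m*v^2 = 0.5*0.018*432^2 = 1679.62 J
depth = E/(sigma*A) = 1679.62 J / (1800 MPa * 19.635 mm^2) = 1679.62/(1800 * 19.635) m = 0.0475234 m ≈ 47.52 mm

47.52 mm


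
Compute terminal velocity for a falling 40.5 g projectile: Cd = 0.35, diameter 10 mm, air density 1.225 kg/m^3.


A = pi*(d/2)^2 = pi*(10/2000)^2 = 7.85398e-05 m^2
vt = sqrt(2mg/(Cd*rho*A)) = sqrt(2*0.0405*9.81/(0.35 * 1.225 * 7.85398e-05)) = 153.6 m/s

153.6 m/s


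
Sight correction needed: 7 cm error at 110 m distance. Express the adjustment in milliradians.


1 mrad subtends 1 cm per 10 m of range, so adj = error_cm / (dist_m / 10) = 7 / (110/10) = 0.6364 mrad

0.6364 mrad


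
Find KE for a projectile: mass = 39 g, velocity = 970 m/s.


E = 0.5*m*v^2 = 0.5*0.039*970^2 = 18348 J

18348 J


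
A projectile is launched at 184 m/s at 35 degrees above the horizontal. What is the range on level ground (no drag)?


R = v0^2 * sin(2*theta) / g = 184^2 * sin(2*35°) / 9.81 = 3243 m

3243 m


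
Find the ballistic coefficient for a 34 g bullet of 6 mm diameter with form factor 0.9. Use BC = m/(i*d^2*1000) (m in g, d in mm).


BC = m/(i*d^2*1000) = 34/(0.9 * 6^2 * 1000) = 0.001049

0.001049


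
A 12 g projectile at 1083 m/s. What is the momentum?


p = m*v = 0.012*1083 = 13 kg·m/s

13 kg·m/s


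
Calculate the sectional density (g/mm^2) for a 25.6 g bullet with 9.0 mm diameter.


SD = m/d^2 = 25.6/9.0^2 = 0.316 g/mm^2

0.316 g/mm^2


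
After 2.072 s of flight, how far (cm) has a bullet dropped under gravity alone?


drop = 0.5*g*t^2 = 0.5*9.81*2.072^2 = 21.0581 m ≈ 2106 cm

2106 cm


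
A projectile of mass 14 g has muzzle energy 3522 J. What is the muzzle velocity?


v = sqrt(2*E/m) = sqrt(2*3522/0.014) = 709.3 m/s

709.3 m/s


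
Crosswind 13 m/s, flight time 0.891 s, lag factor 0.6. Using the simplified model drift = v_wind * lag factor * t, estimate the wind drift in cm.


drift = v_wind * lag * t = 13 * 0.6 * 0.891 = 6.9498 m ≈ 695 cm

695 cm


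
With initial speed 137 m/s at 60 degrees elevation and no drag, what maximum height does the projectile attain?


H = (v0*sin(theta))^2 / (2g) = (137*sin(60°))^2 / (2*9.81) = 717.5 m

717.5 m


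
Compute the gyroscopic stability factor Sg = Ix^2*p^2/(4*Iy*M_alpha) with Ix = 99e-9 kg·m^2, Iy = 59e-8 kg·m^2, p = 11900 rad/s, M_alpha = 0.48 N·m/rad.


Sg = Ix^2 * p^2 / (4 * Iy * M_alpha) = (99e-9)^2 * 11900^2 / (4 * 59e-8 * 0.48) = 1.225

1.225


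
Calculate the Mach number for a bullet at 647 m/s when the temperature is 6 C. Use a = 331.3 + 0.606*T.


a = 331.3 + 0.606*(6) = 334.936 m/s
M = v/a = 647/334.936 = 1.932

1.932


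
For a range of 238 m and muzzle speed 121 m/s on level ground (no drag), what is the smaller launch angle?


sin(2*theta) = R*g/v0^2 = 238*9.81/121^2 = 0.159469, theta = arcsin(0.159469)/2 = 4.588°

4.588 degrees


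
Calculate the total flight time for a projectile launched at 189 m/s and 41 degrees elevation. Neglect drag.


T = 2*v0*sin(theta)/g = 2*189*sin(41°)/9.81 = 25.28 s

25.28 s


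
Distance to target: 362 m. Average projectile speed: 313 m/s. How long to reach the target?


t = d/v = 362/313 = 1.157 s

1.157 s


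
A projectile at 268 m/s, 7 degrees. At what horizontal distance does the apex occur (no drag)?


R = v0^2*sin(2*theta)/g = 268^2*sin(2*7°)/9.81 = 1771.23 m
apex_dist = R/2 = 1771.23/2 = 885.6 m

885.6 m


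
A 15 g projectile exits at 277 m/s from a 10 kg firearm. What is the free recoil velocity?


v_recoil = m_p * v_p / m_gun = 0.015 * 277 / 10 = 0.4155 m/s

0.4155 m/s


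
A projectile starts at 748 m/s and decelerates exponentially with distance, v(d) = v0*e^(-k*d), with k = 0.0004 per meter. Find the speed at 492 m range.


v = v0*exp(-k*d) = 748*exp(-0.0004*492) = 614.4 m/s

614.4 m/s


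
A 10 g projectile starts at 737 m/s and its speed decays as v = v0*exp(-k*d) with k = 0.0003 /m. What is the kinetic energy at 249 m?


v = v0*exp(-k*d) = 737*exp(-0.0003*249) = 683.952 m/s
E = 0.5*m*v^2 = 0.5*0.01*683.952^2 = 2339 J

2339 J


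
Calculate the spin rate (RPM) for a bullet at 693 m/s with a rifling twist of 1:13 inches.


twist_m = 13*0.0254 = 0.3302 m
spin = v/twist = 693/0.3302 = 2098.728 rev/s
RPM = spin*60 = 2098.728*60 ≈ 125924 RPM

125924 RPM


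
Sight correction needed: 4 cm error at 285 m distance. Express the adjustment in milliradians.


1 mrad subtends 1 cm per 10 m of range, so adj = error_cm / (dist_m / 10) = 4 / (285/10) = 0.1404 mrad

0.1404 mrad


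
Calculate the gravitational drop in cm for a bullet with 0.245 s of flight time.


drop = 0.5*g*t^2 = 0.5*9.81*0.245^2 = 0.294423 m ≈ 29.44 cm

29.44 cm


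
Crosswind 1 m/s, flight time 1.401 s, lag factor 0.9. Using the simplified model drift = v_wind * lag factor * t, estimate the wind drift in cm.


drift = v_wind * lag * t = 1 * 0.9 * 1.401 = 1.2609 m ≈ 126.1 cm

126.1 cm


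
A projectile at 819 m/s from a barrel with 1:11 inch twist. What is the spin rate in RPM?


twist_m = 11*0.0254 = 0.2794 m
spin = v/twist = 819/0.2794 = 2931.281 rev/s
RPM = spin*60 = 2931.281*60 ≈ 175877 RPM

175877 RPM


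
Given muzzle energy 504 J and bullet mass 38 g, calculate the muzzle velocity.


v = sqrt(2*E/m) = sqrt(2*504/0.038) = 162.9 m/s

162.9 m/s


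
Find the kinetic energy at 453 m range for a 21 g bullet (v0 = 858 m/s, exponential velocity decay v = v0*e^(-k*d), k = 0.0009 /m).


v = v0*exp(-k*d) = 858*exp(-0.0009*453) = 570.723 m/s
E = 0.5*m*v^2 = 0.5*0.021*570.723^2 = 3420 J

3420 J


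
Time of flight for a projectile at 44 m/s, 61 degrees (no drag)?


T = 2*v0*sin(theta)/g = 2*44*sin(61°)/9.81 = 7.846 s

7.846 s


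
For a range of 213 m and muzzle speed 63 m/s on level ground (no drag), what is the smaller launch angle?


sin(2*theta) = R*g/v0^2 = 213*9.81/63^2 = 0.526463, theta = arcsin(0.526463)/2 = 15.88°

15.88 degrees


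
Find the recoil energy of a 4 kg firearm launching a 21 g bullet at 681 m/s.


v_r = m_p*v_p/m_gun = 0.021*681/4 = 3.57525 m/s, E_r = 0.5*m_gun*v_r^2 = 0.5*4*3.57525^2 = 25.56 J

25.56 J


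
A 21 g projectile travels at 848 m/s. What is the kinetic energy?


E = 0.5*m*v^2 = 0.5*0.021*848^2 = 7551 J

7551 J


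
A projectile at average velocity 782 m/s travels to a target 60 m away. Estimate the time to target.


t = d/v = 60/782 = 0.07673 s

0.07673 s


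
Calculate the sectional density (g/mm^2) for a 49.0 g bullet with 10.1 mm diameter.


SD = m/d^2 = 49.0/10.1^2 = 0.4803 g/mm^2

0.4803 g/mm^2


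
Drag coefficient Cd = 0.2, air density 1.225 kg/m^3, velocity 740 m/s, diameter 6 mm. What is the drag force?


A = pi*(d/2)^2 = pi*(6/2000)^2 = 2.82743e-05 m^2
Fd = 0.5*Cd*rho*A*v^2 = 0.5*0.2*1.225*2.82743e-05*740^2 = 1.897 N

1.897 N


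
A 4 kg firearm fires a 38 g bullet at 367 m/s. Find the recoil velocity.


v_recoil = m_p * v_p / m_gun = 0.038 * 367 / 4 = 3.486 m/s

3.486 m/s


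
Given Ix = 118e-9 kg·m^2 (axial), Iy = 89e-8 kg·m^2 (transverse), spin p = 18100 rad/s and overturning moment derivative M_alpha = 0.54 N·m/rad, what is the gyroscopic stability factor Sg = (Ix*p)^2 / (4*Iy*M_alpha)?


Sg = Ix^2 * p^2 / (4 * Iy * M_alpha) = (118e-9)^2 * 18100^2 / (4 * 89e-8 * 0.54) = 2.373

2.373


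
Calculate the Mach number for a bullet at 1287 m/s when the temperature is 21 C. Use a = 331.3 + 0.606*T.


a = 331.3 + 0.606*(21) = 344.026 m/s
M = v/a = 1287/344.026 = 3.741

3.741


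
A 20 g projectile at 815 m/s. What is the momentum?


p = m*v = 0.02*815 = 16.3 kg·m/s

16.3 kg·m/s


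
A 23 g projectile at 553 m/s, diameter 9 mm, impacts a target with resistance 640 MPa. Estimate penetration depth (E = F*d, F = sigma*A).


A = pi*(d/2)^2 = pi*(9/2)^2 = 63.6173 mm^2
E = 0.5*m*v^2 = 0.5*0.023*553^2 = 3516.8 J
depth = E/(sigma*A) = 3516.8 J / (640 MPa * 63.6173 mm^2) = 3516.8/(640 * 63.6173) m = 0.086376 m ≈ 86.38 mm

86.38 mm


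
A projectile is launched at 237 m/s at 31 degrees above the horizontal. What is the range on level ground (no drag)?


R = v0^2 * sin(2*theta) / g = 237^2 * sin(2*31°) / 9.81 = 5055 m

5055 m


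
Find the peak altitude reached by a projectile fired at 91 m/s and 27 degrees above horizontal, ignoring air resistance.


H = (v0*sin(theta))^2 / (2g) = (91*sin(27°))^2 / (2*9.81) = 86.99 m

86.99 m


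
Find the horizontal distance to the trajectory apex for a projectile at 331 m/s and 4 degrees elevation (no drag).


R = v0^2*sin(2*theta)/g = 331^2*sin(2*4°)/9.81 = 1554.33 m
apex_dist = R/2 = 1554.33/2 = 777.2 m

777.2 m
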